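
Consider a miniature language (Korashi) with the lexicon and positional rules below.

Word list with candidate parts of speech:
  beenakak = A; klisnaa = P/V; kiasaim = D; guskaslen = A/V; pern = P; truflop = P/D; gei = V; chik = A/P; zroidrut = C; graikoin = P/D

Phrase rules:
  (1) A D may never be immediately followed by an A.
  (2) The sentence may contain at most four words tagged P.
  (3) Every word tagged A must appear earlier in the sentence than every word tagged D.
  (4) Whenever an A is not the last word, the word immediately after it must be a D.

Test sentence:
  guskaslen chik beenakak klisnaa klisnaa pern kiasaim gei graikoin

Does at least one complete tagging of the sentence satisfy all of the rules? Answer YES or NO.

NO

Candidates per position — 1:guskaslen {A,V}; 2:chik {A,P}; 3:beenakak {A}; 4:klisnaa {P,V}; 5:klisnaa {P,V}; 6:pern {P}; 7:kiasaim {D}; 8:gei {V}; 9:graikoin {P,D}.
Rule 4 cannot be satisfied by any choice of tags from the lexicon.
So there is no consistent tagging.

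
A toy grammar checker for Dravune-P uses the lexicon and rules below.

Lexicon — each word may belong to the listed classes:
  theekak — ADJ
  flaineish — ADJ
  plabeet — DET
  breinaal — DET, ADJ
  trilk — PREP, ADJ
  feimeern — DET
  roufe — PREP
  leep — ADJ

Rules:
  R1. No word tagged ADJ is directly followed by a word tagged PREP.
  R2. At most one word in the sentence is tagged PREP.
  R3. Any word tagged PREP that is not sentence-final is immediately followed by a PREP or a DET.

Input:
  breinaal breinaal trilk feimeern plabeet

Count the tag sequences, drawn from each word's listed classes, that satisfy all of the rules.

6

Candidates per position — 1:breinaal {DET,ADJ}; 2:breinaal {DET,ADJ}; 3:trilk {PREP,ADJ}; 4:feimeern {DET}; 5:plabeet {DET}.
There are 8 candidate sequences in total.
Checking each against the rules leaves 6 sequences.
Count = 6.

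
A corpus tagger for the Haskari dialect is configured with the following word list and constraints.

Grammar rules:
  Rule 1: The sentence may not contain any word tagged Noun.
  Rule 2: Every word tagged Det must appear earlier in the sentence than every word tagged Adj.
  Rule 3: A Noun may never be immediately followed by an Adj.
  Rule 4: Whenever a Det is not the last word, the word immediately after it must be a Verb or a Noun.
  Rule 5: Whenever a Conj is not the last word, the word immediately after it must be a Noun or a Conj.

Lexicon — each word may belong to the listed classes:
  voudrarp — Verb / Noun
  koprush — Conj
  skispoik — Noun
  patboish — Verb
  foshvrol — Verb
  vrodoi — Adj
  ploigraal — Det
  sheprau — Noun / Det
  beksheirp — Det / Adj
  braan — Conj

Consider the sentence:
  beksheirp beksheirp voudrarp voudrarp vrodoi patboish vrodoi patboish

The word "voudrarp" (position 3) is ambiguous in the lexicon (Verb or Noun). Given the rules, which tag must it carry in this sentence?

Verb

Candidates per position — 1:beksheirp {Det,Adj}; 2:beksheirp {Det,Adj}; 3:voudrarp {Verb,Noun}; 4:voudrarp {Verb,Noun}; 5:vrodoi {Adj}; 6:patboish {Verb}; 7:vrodoi {Adj}; 8:patboish {Verb}.
If word 1 were Det, no tagging could satisfy rule 4; so word 1 is Adj.
If word 2 were Det, no tagging could satisfy rule 2; so word 2 is Adj.
If word 3 were Noun, no tagging could satisfy rule 1; so word 3 is Verb.
If word 4 were Noun, no tagging could satisfy rule 1; so word 4 is Verb.
The only consistent sequence is: Adj Adj Verb Verb Adj Verb Adj Verb.
Rule-by-rule: rule 1 ok; rule 2 ok; rule 3 ok; rule 4 ok; rule 5 ok.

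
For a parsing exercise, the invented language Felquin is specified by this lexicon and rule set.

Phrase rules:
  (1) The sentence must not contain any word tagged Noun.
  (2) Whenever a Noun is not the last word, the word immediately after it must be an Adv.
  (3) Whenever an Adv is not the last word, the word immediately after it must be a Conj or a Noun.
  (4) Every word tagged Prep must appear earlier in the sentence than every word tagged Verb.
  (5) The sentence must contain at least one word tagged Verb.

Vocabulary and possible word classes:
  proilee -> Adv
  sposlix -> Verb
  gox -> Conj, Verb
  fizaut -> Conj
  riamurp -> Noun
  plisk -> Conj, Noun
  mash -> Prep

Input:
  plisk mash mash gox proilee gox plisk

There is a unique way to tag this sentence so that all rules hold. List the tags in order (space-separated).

Conj Prep Prep Verb Adv Conj Conj

Candidates per position — 1:plisk {Conj,Noun}; 2:mash {Prep}; 3:mash {Prep}; 4:gox {Conj,Verb}; 5:proilee {Adv}; 6:gox {Conj,Verb}; 7:plisk {Conj,Noun}.
At position 1, choosing Noun makes rule 1 impossible to satisfy; hence Conj.
At position 6, choosing Verb makes rule 3 impossible to satisfy; hence Conj.
At position 7, choosing Noun makes rule 1 impossible to satisfy; hence Conj.
At position 4, choosing Conj makes rule 5 impossible to satisfy; hence Verb.
The only consistent sequence is: Conj Prep Prep Verb Adv Conj Conj.
Checking: rule 1 satisfied; rule 2 satisfied; rule 3 satisfied; rule 4 satisfied; rule 5 satisfied.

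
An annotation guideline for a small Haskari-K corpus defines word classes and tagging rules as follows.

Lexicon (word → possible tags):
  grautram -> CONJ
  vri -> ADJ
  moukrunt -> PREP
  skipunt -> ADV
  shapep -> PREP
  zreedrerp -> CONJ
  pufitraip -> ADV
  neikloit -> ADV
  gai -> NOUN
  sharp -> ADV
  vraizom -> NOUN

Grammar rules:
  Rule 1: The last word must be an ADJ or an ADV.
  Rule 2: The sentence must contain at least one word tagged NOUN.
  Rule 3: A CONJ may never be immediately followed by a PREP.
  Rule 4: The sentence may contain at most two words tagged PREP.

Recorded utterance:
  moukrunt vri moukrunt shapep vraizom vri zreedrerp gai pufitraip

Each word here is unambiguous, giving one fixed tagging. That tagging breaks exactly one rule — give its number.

4

Fixed tagging: PREP ADJ PREP PREP NOUN ADJ CONJ NOUN ADV.
Rule check: R1 pass, R2 pass, R3 pass, R4 fail.
Only rule 4 fails.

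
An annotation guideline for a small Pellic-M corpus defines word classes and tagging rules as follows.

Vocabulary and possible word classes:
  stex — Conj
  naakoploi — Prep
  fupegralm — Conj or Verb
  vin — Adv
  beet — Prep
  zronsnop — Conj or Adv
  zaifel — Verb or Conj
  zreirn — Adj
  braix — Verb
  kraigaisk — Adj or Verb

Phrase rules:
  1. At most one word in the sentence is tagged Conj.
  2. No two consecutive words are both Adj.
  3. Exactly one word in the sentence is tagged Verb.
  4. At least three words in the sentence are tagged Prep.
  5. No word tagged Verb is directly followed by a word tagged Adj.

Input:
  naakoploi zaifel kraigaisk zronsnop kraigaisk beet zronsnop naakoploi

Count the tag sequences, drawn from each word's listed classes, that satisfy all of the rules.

2

Candidates per position — 1:naakoploi {Prep}; 2:zaifel {Verb,Conj}; 3:kraigaisk {Adj,Verb}; 4:zronsnop {Conj,Adv}; 5:kraigaisk {Adj,Verb}; 6:beet {Prep}; 7:zronsnop {Conj,Adv}; 8:naakoploi {Prep}.
There are 32 candidate sequences in total.
The sequences that satisfy every rule: Prep Conj Adj Adv Verb Prep Adv Prep; Prep Conj Verb Adv Adj Prep Adv Prep.
Count = 2.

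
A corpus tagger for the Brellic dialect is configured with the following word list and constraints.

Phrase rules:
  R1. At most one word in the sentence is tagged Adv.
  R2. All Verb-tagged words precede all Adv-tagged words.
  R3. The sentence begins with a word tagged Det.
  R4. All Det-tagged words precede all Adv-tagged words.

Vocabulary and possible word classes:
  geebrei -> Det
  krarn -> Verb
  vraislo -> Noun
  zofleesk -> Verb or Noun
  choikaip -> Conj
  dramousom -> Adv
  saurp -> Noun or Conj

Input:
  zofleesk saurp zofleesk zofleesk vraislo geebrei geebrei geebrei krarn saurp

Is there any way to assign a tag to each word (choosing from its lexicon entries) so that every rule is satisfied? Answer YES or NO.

NO

Candidates per position — 1:zofleesk {Verb,Noun}; 2:saurp {Noun,Conj}; 3:zofleesk {Verb,Noun}; 4:zofleesk {Verb,Noun}; 5:vraislo {Noun}; 6:geebrei {Det}; 7:geebrei {Det}; 8:geebrei {Det}; 9:krarn {Verb}; 10:saurp {Noun,Conj}.
Rule 3 cannot be satisfied by any choice of tags from the lexicon.
So there is no consistent tagging.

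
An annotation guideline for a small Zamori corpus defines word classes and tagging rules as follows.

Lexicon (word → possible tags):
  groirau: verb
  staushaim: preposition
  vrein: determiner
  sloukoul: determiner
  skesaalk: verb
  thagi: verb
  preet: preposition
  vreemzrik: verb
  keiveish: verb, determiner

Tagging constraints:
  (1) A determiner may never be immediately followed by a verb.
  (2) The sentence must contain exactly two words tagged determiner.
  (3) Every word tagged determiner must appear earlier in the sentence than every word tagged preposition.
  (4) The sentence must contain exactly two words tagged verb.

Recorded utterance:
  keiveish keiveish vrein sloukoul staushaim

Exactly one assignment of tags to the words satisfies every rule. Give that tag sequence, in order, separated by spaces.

Candidates per position — 1:keiveish {verb,determiner}; 2:keiveish {verb,determiner}; 3:vrein {determiner}; 4:sloukoul {determiner}; 5:staushaim {preposition}.
If word 1 were determiner, no tagging could satisfy rule 2; so word 1 is verb.
If word 2 were determiner, no tagging could satisfy rule 2; so word 2 is verb.
That leaves exactly one tagging: verb verb determiner determiner preposition.
Checking: rule 1 holds; rule 2 holds; rule 3 holds; rule 4 holds.

verb verb determiner determiner preposition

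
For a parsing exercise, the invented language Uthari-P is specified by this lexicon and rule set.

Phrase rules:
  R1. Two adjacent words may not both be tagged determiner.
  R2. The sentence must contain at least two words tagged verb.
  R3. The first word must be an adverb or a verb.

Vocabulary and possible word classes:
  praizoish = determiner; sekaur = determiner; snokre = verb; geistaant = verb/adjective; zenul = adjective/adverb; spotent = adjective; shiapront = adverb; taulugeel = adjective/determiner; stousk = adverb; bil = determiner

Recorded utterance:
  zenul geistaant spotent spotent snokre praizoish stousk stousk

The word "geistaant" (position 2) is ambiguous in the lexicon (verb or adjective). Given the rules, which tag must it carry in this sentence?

verb

Candidates per position — 1:zenul {adjective,adverb}; 2:geistaant {verb,adjective}; 3:spotent {adjective}; 4:spotent {adjective}; 5:snokre {verb}; 6:praizoish {determiner}; 7:stousk {adverb}; 8:stousk {adverb}.
If word 1 were adjective, no tagging could satisfy rule 3; so word 1 is adverb.
If word 2 were adjective, no tagging could satisfy rule 2; so word 2 is verb.
The only consistent sequence is: adverb verb adjective adjective verb determiner adverb adverb.
Rule-by-rule: rule 1 ✓; rule 2 ✓; rule 3 ✓.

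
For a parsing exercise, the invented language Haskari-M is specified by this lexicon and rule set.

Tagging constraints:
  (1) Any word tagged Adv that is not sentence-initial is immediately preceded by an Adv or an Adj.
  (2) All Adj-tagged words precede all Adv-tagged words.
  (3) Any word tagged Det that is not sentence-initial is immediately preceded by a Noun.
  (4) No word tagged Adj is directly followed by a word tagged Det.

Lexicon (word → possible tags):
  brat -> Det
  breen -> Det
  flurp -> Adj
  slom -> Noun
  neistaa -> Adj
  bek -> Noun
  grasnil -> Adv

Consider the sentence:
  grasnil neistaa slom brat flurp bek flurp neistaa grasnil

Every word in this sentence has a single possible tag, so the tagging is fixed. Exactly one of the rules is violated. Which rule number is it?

2

Fixed tagging: Adv Adj Noun Det Adj Noun Adj Adj Adv.
Checking each rule: R1 ✓, R2 ✗, R3 ✓, R4 ✓.
Only rule 2 fails.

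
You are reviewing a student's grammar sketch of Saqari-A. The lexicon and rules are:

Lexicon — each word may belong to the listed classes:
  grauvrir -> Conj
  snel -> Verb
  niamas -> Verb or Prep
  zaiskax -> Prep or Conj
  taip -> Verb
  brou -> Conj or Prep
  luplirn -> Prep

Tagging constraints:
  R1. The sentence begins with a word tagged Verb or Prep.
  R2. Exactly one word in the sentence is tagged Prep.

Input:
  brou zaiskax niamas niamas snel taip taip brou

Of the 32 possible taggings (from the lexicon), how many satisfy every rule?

Candidates per position — 1:brou {Conj,Prep}; 2:zaiskax {Prep,Conj}; 3:niamas {Verb,Prep}; 4:niamas {Verb,Prep}; 5:snel {Verb}; 6:taip {Verb}; 7:taip {Verb}; 8:brou {Conj,Prep}.
There are 32 candidate sequences in total.
The sequences that satisfy every rule: Prep Conj Verb Verb Verb Verb Verb Conj.
Count = 1.

1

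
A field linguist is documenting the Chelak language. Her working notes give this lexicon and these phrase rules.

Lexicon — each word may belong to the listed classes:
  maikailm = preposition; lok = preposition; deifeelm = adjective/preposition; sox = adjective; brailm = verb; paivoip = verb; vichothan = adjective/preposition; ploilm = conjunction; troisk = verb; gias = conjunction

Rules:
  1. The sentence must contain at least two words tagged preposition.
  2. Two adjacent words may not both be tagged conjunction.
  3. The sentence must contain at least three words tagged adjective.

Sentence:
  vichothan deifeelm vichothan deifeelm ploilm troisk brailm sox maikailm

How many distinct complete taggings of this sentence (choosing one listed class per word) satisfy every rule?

Candidates per position — 1:vichothan {adjective,preposition}; 2:deifeelm {adjective,preposition}; 3:vichothan {adjective,preposition}; 4:deifeelm {adjective,preposition}; 5:ploilm {conjunction}; 6:troisk {verb}; 7:brailm {verb}; 8:sox {adjective}; 9:maikailm {preposition}.
There are 16 candidate sequences in total.
Checking each against the rules leaves 10 sequences.
Count = 10.

10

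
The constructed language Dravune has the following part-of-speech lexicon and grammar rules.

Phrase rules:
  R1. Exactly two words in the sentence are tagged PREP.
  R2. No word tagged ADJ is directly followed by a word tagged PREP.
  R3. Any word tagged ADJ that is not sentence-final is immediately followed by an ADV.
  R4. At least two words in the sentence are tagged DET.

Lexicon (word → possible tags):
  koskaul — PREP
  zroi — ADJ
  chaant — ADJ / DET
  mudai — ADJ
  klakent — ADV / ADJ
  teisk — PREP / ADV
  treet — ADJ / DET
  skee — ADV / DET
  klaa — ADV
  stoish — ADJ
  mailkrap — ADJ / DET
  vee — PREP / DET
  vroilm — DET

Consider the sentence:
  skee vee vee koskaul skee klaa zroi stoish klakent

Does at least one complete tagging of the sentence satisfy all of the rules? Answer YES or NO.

NO

Candidates per position — 1:skee {ADV,DET}; 2:vee {PREP,DET}; 3:vee {PREP,DET}; 4:koskaul {PREP}; 5:skee {ADV,DET}; 6:klaa {ADV}; 7:zroi {ADJ}; 8:stoish {ADJ}; 9:klakent {ADV,ADJ}.
Rule 3 cannot be satisfied by any choice of tags from the lexicon.
So there is no consistent tagging.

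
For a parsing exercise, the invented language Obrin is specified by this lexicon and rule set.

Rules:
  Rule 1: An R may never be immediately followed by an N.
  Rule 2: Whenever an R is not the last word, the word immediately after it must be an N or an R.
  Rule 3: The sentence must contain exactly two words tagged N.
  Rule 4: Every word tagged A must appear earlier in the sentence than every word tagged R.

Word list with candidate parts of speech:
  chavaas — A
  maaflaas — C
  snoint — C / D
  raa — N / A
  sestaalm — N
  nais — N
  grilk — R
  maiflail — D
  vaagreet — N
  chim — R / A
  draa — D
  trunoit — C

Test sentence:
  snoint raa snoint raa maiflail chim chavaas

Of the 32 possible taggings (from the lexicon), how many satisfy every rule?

4

Candidates per position — 1:snoint {C,D}; 2:raa {N,A}; 3:snoint {C,D}; 4:raa {N,A}; 5:maiflail {D}; 6:chim {R,A}; 7:chavaas {A}.
There are 32 candidate sequences in total.
The sequences that satisfy every rule: C N C N D A A; C N D N D A A; D N C N D A A; D N D N D A A.
Count = 4.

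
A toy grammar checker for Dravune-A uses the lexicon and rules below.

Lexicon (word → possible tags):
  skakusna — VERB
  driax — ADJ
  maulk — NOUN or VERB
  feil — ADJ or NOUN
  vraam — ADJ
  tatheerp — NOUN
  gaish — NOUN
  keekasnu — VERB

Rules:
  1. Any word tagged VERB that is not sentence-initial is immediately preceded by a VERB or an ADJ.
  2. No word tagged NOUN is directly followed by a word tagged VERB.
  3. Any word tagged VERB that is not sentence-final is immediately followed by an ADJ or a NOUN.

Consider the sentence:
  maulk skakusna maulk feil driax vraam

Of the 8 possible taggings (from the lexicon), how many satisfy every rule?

Candidates per position — 1:maulk {NOUN,VERB}; 2:skakusna {VERB}; 3:maulk {NOUN,VERB}; 4:feil {ADJ,NOUN}; 5:driax {ADJ}; 6:vraam {ADJ}.
There are 8 candidate sequences in total.
Every candidate sequence violates at least one rule; no consistent tagging exists.
Count = 0.

0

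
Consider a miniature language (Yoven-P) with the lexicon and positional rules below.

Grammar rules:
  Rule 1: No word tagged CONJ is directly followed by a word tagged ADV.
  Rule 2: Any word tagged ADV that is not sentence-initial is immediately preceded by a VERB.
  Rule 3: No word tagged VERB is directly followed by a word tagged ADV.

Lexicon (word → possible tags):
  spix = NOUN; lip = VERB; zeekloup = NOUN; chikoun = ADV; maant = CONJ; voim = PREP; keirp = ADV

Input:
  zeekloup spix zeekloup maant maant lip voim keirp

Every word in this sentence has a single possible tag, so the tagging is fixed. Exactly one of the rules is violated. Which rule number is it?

Fixed tagging: NOUN NOUN NOUN CONJ CONJ VERB PREP ADV.
Rule check: R1 ok, R2 fails, R3 ok.
Only rule 2 fails.

2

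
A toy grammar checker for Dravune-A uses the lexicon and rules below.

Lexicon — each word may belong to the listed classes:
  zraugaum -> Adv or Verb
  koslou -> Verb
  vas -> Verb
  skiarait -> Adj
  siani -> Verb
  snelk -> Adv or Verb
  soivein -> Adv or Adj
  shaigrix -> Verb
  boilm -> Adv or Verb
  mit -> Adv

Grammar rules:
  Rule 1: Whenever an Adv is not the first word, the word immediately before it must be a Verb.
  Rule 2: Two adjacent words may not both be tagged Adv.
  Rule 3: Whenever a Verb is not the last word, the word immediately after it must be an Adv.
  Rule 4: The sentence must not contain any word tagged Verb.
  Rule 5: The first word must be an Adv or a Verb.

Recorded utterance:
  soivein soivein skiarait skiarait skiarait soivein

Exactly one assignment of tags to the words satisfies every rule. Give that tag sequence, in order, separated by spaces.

Adv Adj Adj Adj Adj Adj

Candidates per position — 1:soivein {Adv,Adj}; 2:soivein {Adv,Adj}; 3:skiarait {Adj}; 4:skiarait {Adj}; 5:skiarait {Adj}; 6:soivein {Adv,Adj}.
At position 1, choosing Adj makes rule 5 impossible to satisfy; hence Adv.
At position 2, choosing Adv makes rule 1 impossible to satisfy; hence Adj.
At position 6, choosing Adv makes rule 1 impossible to satisfy; hence Adj.
The only consistent sequence is: Adv Adj Adj Adj Adj Adj.
Check: rule 1 satisfied; rule 2 satisfied; rule 3 satisfied; rule 4 satisfied; rule 5 satisfied.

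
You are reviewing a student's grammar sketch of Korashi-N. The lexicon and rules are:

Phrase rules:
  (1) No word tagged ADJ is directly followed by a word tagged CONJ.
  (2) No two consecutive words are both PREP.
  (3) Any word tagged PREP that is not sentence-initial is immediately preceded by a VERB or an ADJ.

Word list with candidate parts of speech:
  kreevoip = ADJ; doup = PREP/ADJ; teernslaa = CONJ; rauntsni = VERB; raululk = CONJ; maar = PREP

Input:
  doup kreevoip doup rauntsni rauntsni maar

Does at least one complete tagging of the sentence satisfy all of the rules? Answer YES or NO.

YES

Candidates per position — 1:doup {PREP,ADJ}; 2:kreevoip {ADJ}; 3:doup {PREP,ADJ}; 4:rauntsni {VERB}; 5:rauntsni {VERB}; 6:maar {PREP}.
One satisfying assignment: PREP ADJ PREP VERB VERB PREP.
Check: rule 1 satisfied; rule 2 satisfied; rule 3 satisfied.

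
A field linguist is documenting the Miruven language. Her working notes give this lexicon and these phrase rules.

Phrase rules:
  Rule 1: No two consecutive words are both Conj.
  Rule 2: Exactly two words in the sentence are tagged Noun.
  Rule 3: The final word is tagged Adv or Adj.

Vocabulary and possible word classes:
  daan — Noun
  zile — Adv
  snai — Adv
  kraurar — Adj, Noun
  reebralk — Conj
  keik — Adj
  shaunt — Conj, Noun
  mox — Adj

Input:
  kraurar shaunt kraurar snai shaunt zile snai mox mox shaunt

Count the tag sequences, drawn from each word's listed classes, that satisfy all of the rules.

Candidates per position — 1:kraurar {Adj,Noun}; 2:shaunt {Conj,Noun}; 3:kraurar {Adj,Noun}; 4:snai {Adv}; 5:shaunt {Conj,Noun}; 6:zile {Adv}; 7:snai {Adv}; 8:mox {Adj}; 9:mox {Adj}; 10:shaunt {Conj,Noun}.
There are 32 candidate sequences in total.
Rule 3 cannot be satisfied by any choice of tags from the lexicon.
So there is no consistent tagging.
Count = 0.

0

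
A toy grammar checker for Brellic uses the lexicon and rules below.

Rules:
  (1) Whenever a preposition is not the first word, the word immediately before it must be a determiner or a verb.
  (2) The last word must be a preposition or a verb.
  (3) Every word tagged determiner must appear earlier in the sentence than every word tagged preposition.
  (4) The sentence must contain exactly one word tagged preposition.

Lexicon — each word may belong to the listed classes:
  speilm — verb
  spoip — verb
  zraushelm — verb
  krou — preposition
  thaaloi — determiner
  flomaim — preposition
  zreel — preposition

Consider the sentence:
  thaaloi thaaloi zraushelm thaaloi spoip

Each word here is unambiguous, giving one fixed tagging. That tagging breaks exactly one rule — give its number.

Fixed tagging: determiner determiner verb determiner verb.
Checking each rule: R1 ✓, R2 ✓, R3 ✓, R4 ✗.
Only rule 4 fails.

4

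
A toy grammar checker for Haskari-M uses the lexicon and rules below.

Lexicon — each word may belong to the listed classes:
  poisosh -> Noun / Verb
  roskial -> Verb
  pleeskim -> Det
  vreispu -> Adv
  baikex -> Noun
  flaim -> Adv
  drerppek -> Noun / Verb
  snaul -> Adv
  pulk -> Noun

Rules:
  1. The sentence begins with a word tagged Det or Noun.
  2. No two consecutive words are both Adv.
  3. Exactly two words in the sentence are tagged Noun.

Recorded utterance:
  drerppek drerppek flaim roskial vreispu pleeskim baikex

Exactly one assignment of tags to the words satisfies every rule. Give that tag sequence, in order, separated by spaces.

Candidates per position — 1:drerppek {Noun,Verb}; 2:drerppek {Noun,Verb}; 3:flaim {Adv}; 4:roskial {Verb}; 5:vreispu {Adv}; 6:pleeskim {Det}; 7:baikex {Noun}.
At position 1, choosing Verb makes rule 1 impossible to satisfy; hence Noun.
At position 2, choosing Noun makes rule 3 impossible to satisfy; hence Verb.
The unique satisfying tagging is: Noun Verb Adv Verb Adv Det Noun.
Checking: rule 1 ok; rule 2 ok; rule 3 ok.

Noun Verb Adv Verb Adv Det Noun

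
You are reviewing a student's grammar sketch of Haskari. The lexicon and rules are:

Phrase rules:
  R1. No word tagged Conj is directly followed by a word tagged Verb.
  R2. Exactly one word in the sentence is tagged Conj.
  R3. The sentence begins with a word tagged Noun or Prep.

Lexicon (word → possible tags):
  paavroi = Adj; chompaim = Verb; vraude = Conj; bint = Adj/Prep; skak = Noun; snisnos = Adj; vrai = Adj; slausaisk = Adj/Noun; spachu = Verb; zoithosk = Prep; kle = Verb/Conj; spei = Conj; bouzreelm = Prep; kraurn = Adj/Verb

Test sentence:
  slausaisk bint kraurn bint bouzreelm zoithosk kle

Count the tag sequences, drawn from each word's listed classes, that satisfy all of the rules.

Candidates per position — 1:slausaisk {Adj,Noun}; 2:bint {Adj,Prep}; 3:kraurn {Adj,Verb}; 4:bint {Adj,Prep}; 5:bouzreelm {Prep}; 6:zoithosk {Prep}; 7:kle {Verb,Conj}.
There are 32 candidate sequences in total.
Checking each against the rules leaves 8 sequences.
Count = 8.

8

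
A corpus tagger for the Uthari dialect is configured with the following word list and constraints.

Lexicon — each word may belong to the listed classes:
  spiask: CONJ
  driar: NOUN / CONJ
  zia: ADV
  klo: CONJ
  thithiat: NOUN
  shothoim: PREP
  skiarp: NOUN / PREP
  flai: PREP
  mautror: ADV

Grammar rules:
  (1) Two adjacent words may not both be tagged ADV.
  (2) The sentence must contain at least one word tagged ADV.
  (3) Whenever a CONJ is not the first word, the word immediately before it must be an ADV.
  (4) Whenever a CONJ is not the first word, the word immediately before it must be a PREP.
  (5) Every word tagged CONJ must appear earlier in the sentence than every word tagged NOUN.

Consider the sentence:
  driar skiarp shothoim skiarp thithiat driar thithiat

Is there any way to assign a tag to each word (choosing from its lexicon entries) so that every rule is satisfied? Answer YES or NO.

NO

Candidates per position — 1:driar {NOUN,CONJ}; 2:skiarp {NOUN,PREP}; 3:shothoim {PREP}; 4:skiarp {NOUN,PREP}; 5:thithiat {NOUN}; 6:driar {NOUN,CONJ}; 7:thithiat {NOUN}.
Rule 2 cannot be satisfied by any choice of tags from the lexicon.
So there is no consistent tagging.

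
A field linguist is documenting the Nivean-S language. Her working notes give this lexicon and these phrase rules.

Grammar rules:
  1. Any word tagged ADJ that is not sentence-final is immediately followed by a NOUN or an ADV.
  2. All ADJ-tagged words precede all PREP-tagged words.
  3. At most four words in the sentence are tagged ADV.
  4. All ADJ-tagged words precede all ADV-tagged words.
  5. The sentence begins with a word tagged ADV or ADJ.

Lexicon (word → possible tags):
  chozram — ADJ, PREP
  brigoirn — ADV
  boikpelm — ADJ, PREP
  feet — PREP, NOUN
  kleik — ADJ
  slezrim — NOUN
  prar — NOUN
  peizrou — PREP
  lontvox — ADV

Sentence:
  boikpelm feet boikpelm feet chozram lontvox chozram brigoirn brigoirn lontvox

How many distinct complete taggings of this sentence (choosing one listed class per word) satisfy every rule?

Candidates per position — 1:boikpelm {ADJ,PREP}; 2:feet {PREP,NOUN}; 3:boikpelm {ADJ,PREP}; 4:feet {PREP,NOUN}; 5:chozram {ADJ,PREP}; 6:lontvox {ADV}; 7:chozram {ADJ,PREP}; 8:brigoirn {ADV}; 9:brigoirn {ADV}; 10:lontvox {ADV}.
There are 64 candidate sequences in total.
The sequences that satisfy every rule: ADJ NOUN ADJ NOUN ADJ ADV PREP ADV ADV ADV; ADJ NOUN ADJ NOUN PREP ADV PREP ADV ADV ADV; ADJ NOUN PREP PREP PREP ADV PREP ADV ADV ADV; ADJ NOUN PREP NOUN PREP ADV PREP ADV ADV ADV.
Count = 4.

4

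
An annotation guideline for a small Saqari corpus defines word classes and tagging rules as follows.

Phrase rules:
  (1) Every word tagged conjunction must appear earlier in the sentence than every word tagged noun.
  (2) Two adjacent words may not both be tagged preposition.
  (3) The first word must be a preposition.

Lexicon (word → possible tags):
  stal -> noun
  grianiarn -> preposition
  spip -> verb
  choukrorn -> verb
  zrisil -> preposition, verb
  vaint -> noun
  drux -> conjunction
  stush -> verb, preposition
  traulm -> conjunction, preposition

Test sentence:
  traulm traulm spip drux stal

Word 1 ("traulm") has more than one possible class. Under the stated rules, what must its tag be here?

preposition

Candidates per position — 1:traulm {conjunction,preposition}; 2:traulm {conjunction,preposition}; 3:spip {verb}; 4:drux {conjunction}; 5:stal {noun}.
Word 1 cannot be conjunction — rule 3 would then fail for every completion. It is preposition.
Word 2 cannot be preposition — rule 2 would then fail for every completion. It is conjunction.
So the tagging must be: preposition conjunction verb conjunction noun.
Checking: rule 1 satisfied; rule 2 satisfied; rule 3 satisfied.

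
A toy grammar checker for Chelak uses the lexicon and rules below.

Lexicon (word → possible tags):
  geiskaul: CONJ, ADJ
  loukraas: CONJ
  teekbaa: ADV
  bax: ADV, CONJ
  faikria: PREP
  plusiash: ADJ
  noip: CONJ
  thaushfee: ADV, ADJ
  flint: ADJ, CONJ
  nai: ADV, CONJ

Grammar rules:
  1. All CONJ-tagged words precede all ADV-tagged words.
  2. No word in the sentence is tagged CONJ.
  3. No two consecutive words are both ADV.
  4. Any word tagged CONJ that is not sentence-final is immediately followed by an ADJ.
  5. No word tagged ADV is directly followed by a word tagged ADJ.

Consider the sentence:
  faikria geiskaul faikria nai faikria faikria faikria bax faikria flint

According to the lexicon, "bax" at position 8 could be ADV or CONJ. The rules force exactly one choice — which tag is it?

ADV

Candidates per position — 1:faikria {PREP}; 2:geiskaul {CONJ,ADJ}; 3:faikria {PREP}; 4:nai {ADV,CONJ}; 5:faikria {PREP}; 6:faikria {PREP}; 7:faikria {PREP}; 8:bax {ADV,CONJ}; 9:faikria {PREP}; 10:flint {ADJ,CONJ}.
Word 2 cannot be CONJ — rule 2 would then fail for every completion. It is ADJ.
Word 4 cannot be CONJ — rule 2 would then fail for every completion. It is ADV.
Word 8 cannot be CONJ — rule 1 would then fail for every completion. It is ADV.
Word 10 cannot be CONJ — rule 1 would then fail for every completion. It is ADJ.
So the tagging must be: PREP ADJ PREP ADV PREP PREP PREP ADV PREP ADJ.
Verifying each rule — rule 1 ✓; rule 2 ✓; rule 3 ✓; rule 4 ✓; rule 5 ✓.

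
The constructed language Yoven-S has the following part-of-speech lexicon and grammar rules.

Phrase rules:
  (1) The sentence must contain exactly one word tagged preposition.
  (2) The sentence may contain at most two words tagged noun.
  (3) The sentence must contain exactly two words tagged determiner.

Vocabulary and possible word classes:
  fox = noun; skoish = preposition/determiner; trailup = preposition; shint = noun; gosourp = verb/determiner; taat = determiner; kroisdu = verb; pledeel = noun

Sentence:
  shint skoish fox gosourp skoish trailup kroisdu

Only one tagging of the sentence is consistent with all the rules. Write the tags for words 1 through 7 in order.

Candidates per position — 1:shint {noun}; 2:skoish {preposition,determiner}; 3:fox {noun}; 4:gosourp {verb,determiner}; 5:skoish {preposition,determiner}; 6:trailup {preposition}; 7:kroisdu {verb}.
Position 2: tagging it preposition would leave rule 1 unsatisfiable, so it must be determiner.
Position 5: tagging it preposition would leave rule 1 unsatisfiable, so it must be determiner.
Position 4: tagging it determiner would leave rule 3 unsatisfiable, so it must be verb.
That leaves exactly one tagging: noun determiner noun verb determiner preposition verb.
Verifying each rule — rule 1 ok; rule 2 ok; rule 3 ok.

noun determiner noun verb determiner preposition verb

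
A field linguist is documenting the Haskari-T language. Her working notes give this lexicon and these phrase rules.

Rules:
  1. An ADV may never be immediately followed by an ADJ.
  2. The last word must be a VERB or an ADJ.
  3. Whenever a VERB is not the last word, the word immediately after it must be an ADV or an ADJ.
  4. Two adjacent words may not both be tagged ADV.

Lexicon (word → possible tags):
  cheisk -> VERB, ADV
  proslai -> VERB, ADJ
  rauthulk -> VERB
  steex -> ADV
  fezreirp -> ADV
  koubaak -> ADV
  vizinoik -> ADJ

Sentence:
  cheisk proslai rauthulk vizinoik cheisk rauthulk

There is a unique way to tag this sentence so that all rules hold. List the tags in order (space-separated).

Candidates per position — 1:cheisk {VERB,ADV}; 2:proslai {VERB,ADJ}; 3:rauthulk {VERB}; 4:vizinoik {ADJ}; 5:cheisk {VERB,ADV}; 6:rauthulk {VERB}.
Word 2 cannot be VERB — rule 3 would then fail for every completion. It is ADJ.
Word 5 cannot be VERB — rule 3 would then fail for every completion. It is ADV.
Word 1 cannot be ADV — rule 1 would then fail for every completion. It is VERB.
The only consistent sequence is: VERB ADJ VERB ADJ ADV VERB.
Verifying each rule — rule 1 holds; rule 2 holds; rule 3 holds; rule 4 holds.

VERB ADJ VERB ADJ ADV VERB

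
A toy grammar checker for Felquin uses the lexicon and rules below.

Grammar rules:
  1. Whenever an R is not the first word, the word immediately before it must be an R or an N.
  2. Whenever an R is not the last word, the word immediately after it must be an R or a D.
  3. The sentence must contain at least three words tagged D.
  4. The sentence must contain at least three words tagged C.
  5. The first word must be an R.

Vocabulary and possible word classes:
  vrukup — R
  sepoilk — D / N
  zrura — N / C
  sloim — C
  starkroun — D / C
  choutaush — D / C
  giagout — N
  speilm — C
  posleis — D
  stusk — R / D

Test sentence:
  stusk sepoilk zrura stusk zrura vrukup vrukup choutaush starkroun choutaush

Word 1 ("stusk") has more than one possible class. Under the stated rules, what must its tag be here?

Candidates per position — 1:stusk {R,D}; 2:sepoilk {D,N}; 3:zrura {N,C}; 4:stusk {R,D}; 5:zrura {N,C}; 6:vrukup {R}; 7:vrukup {R}; 8:choutaush {D,C}; 9:starkroun {D,C}; 10:choutaush {D,C}.
At position 1, choosing D makes rule 5 impossible to satisfy; hence R.
At position 2, choosing N makes rule 2 impossible to satisfy; hence D.
At position 4, choosing R makes rule 2 impossible to satisfy; hence D.
At position 5, choosing C makes rule 1 impossible to satisfy; hence N.
At position 8, choosing C makes rule 2 impossible to satisfy; hence D.
At position 9, choosing D makes rule 4 impossible to satisfy; hence C.
At position 10, choosing D makes rule 4 impossible to satisfy; hence C.
At position 3, choosing N makes rule 4 impossible to satisfy; hence C.
So the tagging must be: R D C D N R R D C C.
Verifying each rule — rule 1 ✓; rule 2 ✓; rule 3 ✓; rule 4 ✓; rule 5 ✓.

R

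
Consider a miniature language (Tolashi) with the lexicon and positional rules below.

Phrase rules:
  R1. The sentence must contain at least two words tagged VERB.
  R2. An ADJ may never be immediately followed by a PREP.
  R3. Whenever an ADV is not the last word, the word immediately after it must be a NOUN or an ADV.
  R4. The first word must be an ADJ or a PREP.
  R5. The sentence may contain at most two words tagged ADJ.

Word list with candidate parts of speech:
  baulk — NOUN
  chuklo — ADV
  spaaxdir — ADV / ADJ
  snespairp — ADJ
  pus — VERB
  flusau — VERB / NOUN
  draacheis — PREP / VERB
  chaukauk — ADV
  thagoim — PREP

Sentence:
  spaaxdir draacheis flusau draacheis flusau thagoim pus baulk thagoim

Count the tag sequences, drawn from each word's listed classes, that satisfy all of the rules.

Candidates per position — 1:spaaxdir {ADV,ADJ}; 2:draacheis {PREP,VERB}; 3:flusau {VERB,NOUN}; 4:draacheis {PREP,VERB}; 5:flusau {VERB,NOUN}; 6:thagoim {PREP}; 7:pus {VERB}; 8:baulk {NOUN}; 9:thagoim {PREP}.
There are 32 candidate sequences in total.
Checking each against the rules leaves 8 sequences.
Count = 8.

8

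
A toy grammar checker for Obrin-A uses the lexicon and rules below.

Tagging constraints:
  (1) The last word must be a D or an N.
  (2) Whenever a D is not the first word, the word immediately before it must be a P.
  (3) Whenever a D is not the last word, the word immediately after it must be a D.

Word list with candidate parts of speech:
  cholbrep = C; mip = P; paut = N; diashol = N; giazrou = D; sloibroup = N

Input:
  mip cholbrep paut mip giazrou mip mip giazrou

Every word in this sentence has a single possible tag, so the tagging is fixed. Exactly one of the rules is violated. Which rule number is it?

Fixed tagging: P C N P D P P D.
Rule check: R1 holds, R2 holds, R3 violated.
Only rule 3 fails.

3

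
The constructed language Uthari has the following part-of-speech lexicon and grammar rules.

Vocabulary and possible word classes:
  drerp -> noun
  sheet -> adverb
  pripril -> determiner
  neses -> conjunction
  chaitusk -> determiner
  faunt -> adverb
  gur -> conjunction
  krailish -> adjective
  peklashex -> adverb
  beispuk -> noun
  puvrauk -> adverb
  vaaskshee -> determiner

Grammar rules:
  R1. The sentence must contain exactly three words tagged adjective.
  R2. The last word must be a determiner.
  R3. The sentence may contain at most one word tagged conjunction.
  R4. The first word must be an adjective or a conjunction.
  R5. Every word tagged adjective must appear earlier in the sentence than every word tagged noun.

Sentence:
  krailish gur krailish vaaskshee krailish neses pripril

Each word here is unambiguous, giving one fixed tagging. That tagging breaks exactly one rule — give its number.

3

Fixed tagging: adjective conjunction adjective determiner adjective conjunction determiner.
Applying the rules: R1 holds, R2 holds, R3 violated, R4 holds, R5 holds.
Only rule 3 fails.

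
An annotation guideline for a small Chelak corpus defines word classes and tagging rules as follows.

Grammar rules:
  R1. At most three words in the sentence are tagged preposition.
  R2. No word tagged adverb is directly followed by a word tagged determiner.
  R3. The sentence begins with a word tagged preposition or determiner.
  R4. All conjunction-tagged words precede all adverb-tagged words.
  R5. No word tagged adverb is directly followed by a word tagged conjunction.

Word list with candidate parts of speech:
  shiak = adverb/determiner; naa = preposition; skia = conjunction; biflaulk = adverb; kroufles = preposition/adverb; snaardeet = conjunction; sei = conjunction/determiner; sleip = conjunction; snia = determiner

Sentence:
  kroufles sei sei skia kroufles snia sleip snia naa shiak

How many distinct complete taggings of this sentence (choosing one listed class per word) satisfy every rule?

Candidates per position — 1:kroufles {preposition,adverb}; 2:sei {conjunction,determiner}; 3:sei {conjunction,determiner}; 4:skia {conjunction}; 5:kroufles {preposition,adverb}; 6:snia {determiner}; 7:sleip {conjunction}; 8:snia {determiner}; 9:naa {preposition}; 10:shiak {adverb,determiner}.
There are 32 candidate sequences in total.
Checking each against the rules leaves 8 sequences.
Count = 8.

8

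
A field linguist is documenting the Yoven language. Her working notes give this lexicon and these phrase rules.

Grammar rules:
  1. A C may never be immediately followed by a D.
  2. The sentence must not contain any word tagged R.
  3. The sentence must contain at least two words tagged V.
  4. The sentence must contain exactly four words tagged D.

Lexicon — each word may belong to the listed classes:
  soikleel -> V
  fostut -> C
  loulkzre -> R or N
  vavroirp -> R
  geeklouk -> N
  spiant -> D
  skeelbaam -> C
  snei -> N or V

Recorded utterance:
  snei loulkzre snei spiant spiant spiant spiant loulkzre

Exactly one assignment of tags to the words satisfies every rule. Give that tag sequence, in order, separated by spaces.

V N V D D D D N

Candidates per position — 1:snei {N,V}; 2:loulkzre {R,N}; 3:snei {N,V}; 4:spiant {D}; 5:spiant {D}; 6:spiant {D}; 7:spiant {D}; 8:loulkzre {R,N}.
Position 1: tagging it N would leave rule 3 unsatisfiable, so it must be V.
Position 2: tagging it R would leave rule 2 unsatisfiable, so it must be N.
Position 3: tagging it N would leave rule 3 unsatisfiable, so it must be V.
Position 8: tagging it R would leave rule 2 unsatisfiable, so it must be N.
That leaves exactly one tagging: V N V D D D D N.
Check: rule 1 ✓; rule 2 ✓; rule 3 ✓; rule 4 ✓.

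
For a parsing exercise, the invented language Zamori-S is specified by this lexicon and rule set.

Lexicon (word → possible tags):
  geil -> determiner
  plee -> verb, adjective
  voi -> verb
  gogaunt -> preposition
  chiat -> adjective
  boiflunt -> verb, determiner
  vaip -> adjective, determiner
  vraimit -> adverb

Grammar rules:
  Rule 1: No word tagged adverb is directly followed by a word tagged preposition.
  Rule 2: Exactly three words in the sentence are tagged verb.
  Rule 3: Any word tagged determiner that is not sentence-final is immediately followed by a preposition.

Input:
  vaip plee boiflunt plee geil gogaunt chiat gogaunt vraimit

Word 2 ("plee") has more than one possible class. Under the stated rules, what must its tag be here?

Candidates per position — 1:vaip {adjective,determiner}; 2:plee {verb,adjective}; 3:boiflunt {verb,determiner}; 4:plee {verb,adjective}; 5:geil {determiner}; 6:gogaunt {preposition}; 7:chiat {adjective}; 8:gogaunt {preposition}; 9:vraimit {adverb}.
If word 1 were determiner, no tagging could satisfy rule 3; so word 1 is adjective.
If word 2 were adjective, no tagging could satisfy rule 2; so word 2 is verb.
If word 3 were determiner, no tagging could satisfy rule 2; so word 3 is verb.
If word 4 were adjective, no tagging could satisfy rule 2; so word 4 is verb.
The only consistent sequence is: adjective verb verb verb determiner preposition adjective preposition adverb.
Verifying each rule — rule 1 ✓; rule 2 ✓; rule 3 ✓.

verb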